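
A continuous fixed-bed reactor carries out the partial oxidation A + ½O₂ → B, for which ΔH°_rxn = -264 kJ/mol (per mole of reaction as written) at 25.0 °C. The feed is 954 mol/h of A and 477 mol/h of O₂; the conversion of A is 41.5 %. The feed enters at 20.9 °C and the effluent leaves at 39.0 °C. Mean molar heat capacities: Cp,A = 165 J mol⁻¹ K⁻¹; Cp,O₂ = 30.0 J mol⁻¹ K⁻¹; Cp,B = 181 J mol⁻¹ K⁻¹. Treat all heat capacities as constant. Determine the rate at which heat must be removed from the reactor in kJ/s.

Q_out = 28.2 kJ/s

Extent of reaction ξ = 0.415 × 954 = 395.91 mol/h
Reaction term: ξ·ΔH°_rxn = 395.91 × -264 = -104520 kJ/h
Sensible, feed 20.9→25 °C: 704.05 kJ/h
Outlet flows (mol/h): A 558.09, O₂ 279.05, B 395.91
Sensible, products 25→39.0 °C: 2409.6 kJ/h
Q = ΔH = -101410 kJ/h = -28.168 kW
Heat removed = 28.168 kJ/s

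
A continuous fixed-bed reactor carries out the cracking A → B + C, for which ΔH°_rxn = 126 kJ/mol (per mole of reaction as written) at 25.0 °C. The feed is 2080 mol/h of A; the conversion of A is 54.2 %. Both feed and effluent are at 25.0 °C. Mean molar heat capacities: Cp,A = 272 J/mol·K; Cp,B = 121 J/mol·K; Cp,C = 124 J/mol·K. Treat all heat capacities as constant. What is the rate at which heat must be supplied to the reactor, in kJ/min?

Q_in = 2370 kJ/min

Extent of reaction ξ = 0.542 × 2080 = 1127.4 mol/h
Reaction term: ξ·ΔH°_rxn = 1127.4 × 126 = 142050 kJ/h
Q = ΔH = 142050 kJ/h = 39.458 kW
Heat supplied = 2367.5 kJ/min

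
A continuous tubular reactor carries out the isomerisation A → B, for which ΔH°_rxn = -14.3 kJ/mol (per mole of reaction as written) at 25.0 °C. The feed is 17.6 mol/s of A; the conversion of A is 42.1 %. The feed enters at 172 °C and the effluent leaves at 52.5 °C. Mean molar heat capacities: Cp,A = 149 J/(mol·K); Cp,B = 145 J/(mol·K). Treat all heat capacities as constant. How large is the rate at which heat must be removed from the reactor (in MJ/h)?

Extent of reaction ξ = 0.421 × 17.6 = 7.4096 mol/s
Reaction term: ξ·ΔH°_rxn = 7.4096 × -14.3 = -105.96 kJ/s
Sensible, feed 172→25 °C: -385.49 kJ/s
Outlet flows (mol/s): A 10.19, B 7.4096
Sensible, products 25→52.5 °C: 71.301 kJ/s
Q = ΔH = -420.15 kJ/s = -420.15 kW
Heat removed = 1512.5 MJ/h

Q_out = 1510 MJ/h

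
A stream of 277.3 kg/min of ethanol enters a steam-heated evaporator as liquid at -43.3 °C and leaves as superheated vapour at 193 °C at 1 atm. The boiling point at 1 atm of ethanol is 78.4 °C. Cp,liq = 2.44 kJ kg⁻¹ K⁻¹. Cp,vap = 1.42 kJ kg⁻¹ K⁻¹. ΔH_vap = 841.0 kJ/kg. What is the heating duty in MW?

Q = 6.01 MW

liquid -43.3→78.4 °C: 296.95 kJ/kg
vaporisation at 78.4 °C: 841 kJ/kg
vapour 78.4→193 °C: 162.73 kJ/kg
Δh = 296.95 + 841 + 162.73 = 1300.7 kJ/kg
Q = ṁ·Δh = 277.3 kg/min × 1300.7 kJ/kg = 360680 kJ/min
|Q| = 6011.3 kW = 6.0113 MW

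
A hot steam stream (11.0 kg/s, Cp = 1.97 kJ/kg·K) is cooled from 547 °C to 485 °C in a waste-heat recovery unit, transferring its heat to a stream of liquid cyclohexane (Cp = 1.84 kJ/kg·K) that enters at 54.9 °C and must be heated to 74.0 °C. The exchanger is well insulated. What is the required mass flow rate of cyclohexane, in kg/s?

Heat released by hot stream: Q = 11.0 × 1.97 × (547 − 485) = 1343.5 kJ/s
Energy balance on cold side (adiabatic exchanger): Q = ṁ_c·Cp_c·(T_c,out − T_c,in)
ṁ_c = 1343.5 / [1.84 × (74.0 − 54.9)] = 38.23 kg/s

ṁ_c = 38.2 kg/s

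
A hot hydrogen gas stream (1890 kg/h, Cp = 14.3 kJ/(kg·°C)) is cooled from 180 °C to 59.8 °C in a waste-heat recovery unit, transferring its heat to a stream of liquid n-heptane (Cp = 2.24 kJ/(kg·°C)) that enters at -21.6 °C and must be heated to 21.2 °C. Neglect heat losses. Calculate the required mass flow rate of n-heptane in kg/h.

ṁ_c = 33900 kg/h

Heat released by hot stream: Q = 1890 × 14.3 × (180 − 59.8) = 3.2486e+06 kJ/h
Energy balance on cold side (adiabatic exchanger): Q = ṁ_c·Cp_c·(T_c,out − T_c,in)
ṁ_c = 3.2486e+06 / [2.24 × (21.2 − -21.6)] = 33885 kg/h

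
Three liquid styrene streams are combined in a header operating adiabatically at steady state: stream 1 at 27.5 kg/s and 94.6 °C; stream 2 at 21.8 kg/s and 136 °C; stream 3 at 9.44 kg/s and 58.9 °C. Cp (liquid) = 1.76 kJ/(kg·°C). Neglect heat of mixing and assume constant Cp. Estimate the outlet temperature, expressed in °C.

Energy balance with Q = 0: Σ ṁᵢCp,ᵢ(T_out − Tᵢ) = 0
T_out = Σ ṁᵢCp,ᵢTᵢ / Σ ṁᵢCp,ᵢ
      = 10775 / 103.38 = 104.23 °C

T_out = 104 °C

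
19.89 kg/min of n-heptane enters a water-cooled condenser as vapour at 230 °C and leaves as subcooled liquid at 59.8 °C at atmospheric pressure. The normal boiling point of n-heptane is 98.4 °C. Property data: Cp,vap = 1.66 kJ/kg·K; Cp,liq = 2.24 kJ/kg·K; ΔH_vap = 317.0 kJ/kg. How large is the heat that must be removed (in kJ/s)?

Q_c = 206 kJ/s

vapour 230→98.4 °C: -218.46 kJ/kg
condensation at 98.4 °C: -317 kJ/kg
liquid 98.4→59.8 °C: -86.464 kJ/kg
Δh = -218.46 + -317 + -86.464 = -621.92 kJ/kg
Q = ṁ·Δh = 19.89 kg/min × -621.92 kJ/kg = -12370 kJ/min
|Q| = 206.17 kW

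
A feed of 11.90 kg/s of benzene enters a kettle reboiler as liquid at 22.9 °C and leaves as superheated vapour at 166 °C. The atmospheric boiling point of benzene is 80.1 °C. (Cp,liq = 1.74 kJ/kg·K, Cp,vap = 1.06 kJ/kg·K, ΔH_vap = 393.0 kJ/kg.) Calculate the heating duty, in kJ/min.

Q = 417000 kJ/min

liquid 22.9→80.1 °C: 99.528 kJ/kg
vaporisation at 80.1 °C: 393 kJ/kg
vapour 80.1→166 °C: 91.054 kJ/kg
Δh = 99.528 + 393 + 91.054 = 583.58 kJ/kg
Q = ṁ·Δh = 11.90 kg/s × 583.58 kJ/kg = 6944.6 kJ/s
|Q| = 6944.6 kW = 416680 kJ/min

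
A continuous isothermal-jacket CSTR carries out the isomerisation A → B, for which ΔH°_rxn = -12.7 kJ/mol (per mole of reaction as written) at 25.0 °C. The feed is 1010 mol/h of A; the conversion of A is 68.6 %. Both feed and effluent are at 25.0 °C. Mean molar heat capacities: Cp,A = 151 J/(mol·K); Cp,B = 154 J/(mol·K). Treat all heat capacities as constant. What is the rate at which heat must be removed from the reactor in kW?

Extent of reaction ξ = 0.686 × 1010 = 692.86 mol/h
Reaction term: ξ·ΔH°_rxn = 692.86 × -12.7 = -8799.3 kJ/h
Q = ΔH = -8799.3 kJ/h = -2.4443 kW
Heat removed = 2.4443 kW

Q_out = 2.44 kW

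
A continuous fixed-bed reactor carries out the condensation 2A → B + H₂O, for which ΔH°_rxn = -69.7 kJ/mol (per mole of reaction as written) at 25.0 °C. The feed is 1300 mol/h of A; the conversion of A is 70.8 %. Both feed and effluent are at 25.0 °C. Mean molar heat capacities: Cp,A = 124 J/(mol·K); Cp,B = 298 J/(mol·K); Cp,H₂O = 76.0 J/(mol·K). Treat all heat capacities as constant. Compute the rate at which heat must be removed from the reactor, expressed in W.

Extent of reaction ξ = 0.708 × 1300 / 2 = 460.2 mol/h
Reaction term: ξ·ΔH°_rxn = 460.2 × -69.7 = -32076 kJ/h
Q = ΔH = -32076 kJ/h = -8.91 kW
Heat removed = 8910 W

Q_out = 8910 W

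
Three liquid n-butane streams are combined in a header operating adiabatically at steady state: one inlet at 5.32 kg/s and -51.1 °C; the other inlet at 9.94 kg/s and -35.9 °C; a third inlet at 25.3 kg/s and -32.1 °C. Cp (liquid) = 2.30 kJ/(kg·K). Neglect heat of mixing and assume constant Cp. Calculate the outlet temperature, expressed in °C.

No heat crosses the boundary, so H_out = H_in.
T_out = Σ ṁᵢCp,ᵢTᵢ / Σ ṁᵢCp,ᵢ
      = -3313.9 / 93.288 = -35.523 °C

T_out = -35.5 °C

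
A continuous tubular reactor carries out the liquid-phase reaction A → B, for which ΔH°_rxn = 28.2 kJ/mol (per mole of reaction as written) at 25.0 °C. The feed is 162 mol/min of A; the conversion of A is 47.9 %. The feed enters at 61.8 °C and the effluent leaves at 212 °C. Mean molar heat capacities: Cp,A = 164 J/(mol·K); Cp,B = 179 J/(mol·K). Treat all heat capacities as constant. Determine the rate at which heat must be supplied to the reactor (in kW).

Q_in = 107 kW

Extent of reaction ξ = 0.479 × 162 = 77.598 mol/min
Reaction term: ξ·ΔH°_rxn = 77.598 × 28.2 = 2188.3 kJ/min
Sensible, feed 61.8→25 °C: -977.7 kJ/min
Outlet flows (mol/min): A 84.402, B 77.598
Sensible, products 25→212 °C: 5185.9 kJ/min
Q = ΔH = 6396.4 kJ/min = 106.61 kW
Heat supplied = 106.61 kW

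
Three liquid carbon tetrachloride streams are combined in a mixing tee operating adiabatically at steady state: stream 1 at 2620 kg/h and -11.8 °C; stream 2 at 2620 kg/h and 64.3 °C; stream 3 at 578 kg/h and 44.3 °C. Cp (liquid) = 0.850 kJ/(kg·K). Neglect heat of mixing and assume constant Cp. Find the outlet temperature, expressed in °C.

No heat crosses the boundary, so H_out = H_in.
T_out = Σ ṁᵢCp,ᵢTᵢ / Σ ṁᵢCp,ᵢ
      = 138680 / 4945.3 = 28.043 °C

T_out = 28.0 °C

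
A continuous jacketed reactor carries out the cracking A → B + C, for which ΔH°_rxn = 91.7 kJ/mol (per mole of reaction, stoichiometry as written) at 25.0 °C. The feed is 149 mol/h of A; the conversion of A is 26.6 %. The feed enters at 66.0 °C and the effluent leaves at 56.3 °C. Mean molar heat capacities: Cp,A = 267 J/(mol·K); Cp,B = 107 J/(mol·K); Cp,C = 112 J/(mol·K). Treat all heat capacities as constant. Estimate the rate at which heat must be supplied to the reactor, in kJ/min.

Q_in = 53.1 kJ/min

Extent of reaction ξ = 0.266 × 149 = 39.634 mol/h
Reaction term: ξ·ΔH°_rxn = 39.634 × 91.7 = 3634.4 kJ/h
Sensible, feed 66.0→25 °C: -1631.1 kJ/h
Outlet flows (mol/h): A 109.37, B 39.634, C 39.634
Sensible, products 25→56.3 °C: 1185.7 kJ/h
Q = ΔH = 3189 kJ/h = 0.88583 kW
Heat supplied = 53.15 kJ/min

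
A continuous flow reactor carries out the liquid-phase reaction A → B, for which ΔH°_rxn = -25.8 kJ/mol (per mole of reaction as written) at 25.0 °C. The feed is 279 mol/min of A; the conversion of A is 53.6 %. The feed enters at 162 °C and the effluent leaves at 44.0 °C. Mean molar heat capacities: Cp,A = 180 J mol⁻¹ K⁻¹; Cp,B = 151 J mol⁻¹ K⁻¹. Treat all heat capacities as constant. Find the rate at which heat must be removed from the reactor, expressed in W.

Q_out = 164000 W

Extent of reaction ξ = 0.536 × 279 = 149.54 mol/min
Reaction term: ξ·ΔH°_rxn = 149.54 × -25.8 = -3858.2 kJ/min
Sensible, feed 162→25 °C: -6880.1 kJ/min
Outlet flows (mol/min): A 129.46, B 149.54
Sensible, products 25→44.0 °C: 871.78 kJ/min
Q = ΔH = -9866.6 kJ/min = -164.44 kW
Heat removed = 164440 W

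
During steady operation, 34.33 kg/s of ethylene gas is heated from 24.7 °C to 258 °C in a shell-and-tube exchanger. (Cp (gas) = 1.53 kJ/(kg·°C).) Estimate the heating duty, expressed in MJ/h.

Q = ṁ·Cp·ΔT = 34.33 × 1.53 × (258 − 24.7) = 12254 kJ/s
Heating duty = 44115 MJ/h

Q = 44100 MJ/h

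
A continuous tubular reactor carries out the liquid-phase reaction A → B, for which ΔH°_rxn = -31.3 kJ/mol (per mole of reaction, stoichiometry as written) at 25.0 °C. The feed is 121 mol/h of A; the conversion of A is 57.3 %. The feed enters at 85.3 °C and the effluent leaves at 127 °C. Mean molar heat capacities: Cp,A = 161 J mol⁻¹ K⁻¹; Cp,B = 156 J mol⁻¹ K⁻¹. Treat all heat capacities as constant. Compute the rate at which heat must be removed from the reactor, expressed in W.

Q_out = 387 W

Extent of reaction ξ = 0.573 × 121 = 69.333 mol/h
Reaction term: ξ·ΔH°_rxn = 69.333 × -31.3 = -2170.1 kJ/h
Sensible, feed 85.3→25 °C: -1174.7 kJ/h
Outlet flows (mol/h): A 51.667, B 69.333
Sensible, products 25→127 °C: 1951.7 kJ/h
Q = ΔH = -1393.1 kJ/h = -0.38698 kW
Heat removed = 386.98 W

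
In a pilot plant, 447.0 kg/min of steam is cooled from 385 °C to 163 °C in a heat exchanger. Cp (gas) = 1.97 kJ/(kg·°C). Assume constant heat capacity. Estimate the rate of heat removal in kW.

Q = ṁ·Cp·ΔT = 447.0 × 1.97 × (163 − 385) = -195490 kJ/min
Converting: 195490 / 60 s = 3258.2 kW

Q_c = 3260 kW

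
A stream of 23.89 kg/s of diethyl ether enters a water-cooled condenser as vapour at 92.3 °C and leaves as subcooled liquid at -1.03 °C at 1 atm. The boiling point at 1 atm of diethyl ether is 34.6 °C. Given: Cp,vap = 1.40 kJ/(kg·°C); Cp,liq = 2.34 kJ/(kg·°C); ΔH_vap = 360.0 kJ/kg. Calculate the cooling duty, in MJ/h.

Q_c = 45100 MJ/h

vapour 92.3→34.6 °C: -80.78 kJ/kg
condensation at 34.6 °C: -360 kJ/kg
liquid 34.6→-1.03 °C: -83.374 kJ/kg
Δh = -80.78 + -360 + -83.374 = -524.15 kJ/kg
Q = ṁ·Δh = 23.89 kg/s × -524.15 kJ/kg = -12522 kJ/s
|Q| = 12522 kW = 45079 MJ/h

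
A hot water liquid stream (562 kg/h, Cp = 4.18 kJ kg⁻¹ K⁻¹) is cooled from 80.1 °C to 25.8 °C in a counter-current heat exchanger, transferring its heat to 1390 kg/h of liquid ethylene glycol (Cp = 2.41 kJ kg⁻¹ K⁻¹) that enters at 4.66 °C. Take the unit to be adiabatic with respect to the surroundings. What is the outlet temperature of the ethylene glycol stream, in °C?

T_c,out = 42.7 °C

Heat released by hot stream: Q = 562 × 4.18 × (80.1 − 25.8) = 127560 kJ/h
Energy balance on cold side (adiabatic exchanger): Q = ṁ_c·Cp_c·(T_c,out − T_c,in)
T_c,out = 4.66 + 127560/(1390 × 2.41) = 42.739 °C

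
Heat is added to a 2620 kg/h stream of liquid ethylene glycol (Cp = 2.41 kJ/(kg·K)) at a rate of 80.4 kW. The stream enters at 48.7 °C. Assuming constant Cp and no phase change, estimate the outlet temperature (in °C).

Q = 80.4 kW = 289440 kJ/h
ΔT = Q/(ṁ·Cp) = 289440/(2620×2.41) = 45.84 K
T_out = 48.7 + 45.84 = 94.54 °C

T_out = 94.5 °C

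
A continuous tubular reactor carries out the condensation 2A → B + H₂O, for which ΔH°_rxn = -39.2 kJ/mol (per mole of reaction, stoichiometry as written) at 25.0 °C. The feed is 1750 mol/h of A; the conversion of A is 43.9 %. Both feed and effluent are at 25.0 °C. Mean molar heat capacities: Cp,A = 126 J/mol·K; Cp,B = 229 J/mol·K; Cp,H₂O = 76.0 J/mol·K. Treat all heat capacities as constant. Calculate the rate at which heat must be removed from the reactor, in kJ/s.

Extent of reaction ξ = 0.439 × 1750 / 2 = 384.12 mol/h
Reaction term: ξ·ΔH°_rxn = 384.12 × -39.2 = -15058 kJ/h
Q = ΔH = -15058 kJ/h = -4.1827 kW
Heat removed = 4.1827 kJ/s

Q_out = 4.18 kJ/s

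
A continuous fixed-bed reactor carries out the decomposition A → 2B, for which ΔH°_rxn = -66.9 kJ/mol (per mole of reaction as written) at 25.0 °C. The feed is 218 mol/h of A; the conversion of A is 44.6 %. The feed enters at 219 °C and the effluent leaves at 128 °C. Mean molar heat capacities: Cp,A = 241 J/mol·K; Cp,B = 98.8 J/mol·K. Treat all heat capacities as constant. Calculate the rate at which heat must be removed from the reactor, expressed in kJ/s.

Extent of reaction ξ = 0.446 × 218 = 97.228 mol/h
Reaction term: ξ·ΔH°_rxn = 97.228 × -66.9 = -6504.6 kJ/h
Sensible, feed 219→25 °C: -10192 kJ/h
Outlet flows (mol/h): A 120.77, B 194.46
Sensible, products 25→128 °C: 4976.8 kJ/h
Q = ΔH = -11720 kJ/h = -3.2556 kW
Heat removed = 3.2556 kJ/s

Q_out = 3.26 kJ/s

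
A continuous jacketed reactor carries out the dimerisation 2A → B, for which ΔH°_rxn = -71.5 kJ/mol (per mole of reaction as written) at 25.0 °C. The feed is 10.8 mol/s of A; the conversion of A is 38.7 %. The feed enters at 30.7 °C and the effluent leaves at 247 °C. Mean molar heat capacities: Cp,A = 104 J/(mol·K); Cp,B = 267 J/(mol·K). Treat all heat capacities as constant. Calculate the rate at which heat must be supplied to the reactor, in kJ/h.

Extent of reaction ξ = 0.387 × 10.8 / 2 = 2.0898 mol/s
Reaction term: ξ·ΔH°_rxn = 2.0898 × -71.5 = -149.42 kJ/s
Sensible, feed 30.7→25 °C: -6.4022 kJ/s
Outlet flows (mol/s): A 6.6204, B 2.0898
Sensible, products 25→247 °C: 276.72 kJ/s
Q = ΔH = 120.9 kJ/s = 120.9 kW
Heat supplied = 435240 kJ/h

Q_in = 435000 kJ/h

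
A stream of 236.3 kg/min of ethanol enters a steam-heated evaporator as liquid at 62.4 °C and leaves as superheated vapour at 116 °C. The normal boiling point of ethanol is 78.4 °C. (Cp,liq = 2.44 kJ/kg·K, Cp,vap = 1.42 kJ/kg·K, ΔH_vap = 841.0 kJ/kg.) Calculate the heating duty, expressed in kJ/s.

liquid 62.4→78.4 °C: 39.04 kJ/kg
vaporisation at 78.4 °C: 841 kJ/kg
vapour 78.4→116 °C: 53.392 kJ/kg
Δh = 39.04 + 841 + 53.392 = 933.43 kJ/kg
Q = ṁ·Δh = 236.3 kg/min × 933.43 kJ/kg = 220570 kJ/min
|Q| = 3676.2 kW

Q = 3680 kJ/s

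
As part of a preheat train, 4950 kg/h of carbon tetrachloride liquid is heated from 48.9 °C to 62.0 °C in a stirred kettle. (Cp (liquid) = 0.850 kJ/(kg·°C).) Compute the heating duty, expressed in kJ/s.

Q = ṁ·Cp·ΔT = 4950 × 0.850 × (62.0 − 48.9) = 55118 kJ/h
Converting: 55118 / 3600 s = 15.311 kW

Q = 15.3 kJ/s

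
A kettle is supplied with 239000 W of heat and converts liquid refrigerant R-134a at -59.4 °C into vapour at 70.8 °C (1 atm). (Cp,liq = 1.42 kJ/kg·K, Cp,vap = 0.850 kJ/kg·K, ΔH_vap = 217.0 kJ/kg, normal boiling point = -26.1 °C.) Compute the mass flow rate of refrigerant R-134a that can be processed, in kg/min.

ṁ = 41.4 kg/min

Δh = 1.42×(-26.1−-59.4) + 217.0 + 0.850×(70.8−-26.1) = 346.65 kJ/kg
Q = 239000 W = 239 kJ/s = 14340 kJ/min
ṁ = Q/Δh = 14340 / 346.65 = 41.367 kg/min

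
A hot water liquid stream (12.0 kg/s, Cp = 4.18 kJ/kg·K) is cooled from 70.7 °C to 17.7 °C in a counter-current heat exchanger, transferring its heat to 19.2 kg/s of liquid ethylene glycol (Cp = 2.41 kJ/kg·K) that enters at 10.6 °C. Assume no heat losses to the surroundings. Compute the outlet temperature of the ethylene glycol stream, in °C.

T_c,out = 68.1 °C

Heat released by hot stream: Q = 12.0 × 4.18 × (70.7 − 17.7) = 2658.5 kJ/s
Energy balance on cold side (adiabatic exchanger): Q = ṁ_c·Cp_c·(T_c,out − T_c,in)
T_c,out = 10.6 + 2658.5/(19.2 × 2.41) = 68.053 °C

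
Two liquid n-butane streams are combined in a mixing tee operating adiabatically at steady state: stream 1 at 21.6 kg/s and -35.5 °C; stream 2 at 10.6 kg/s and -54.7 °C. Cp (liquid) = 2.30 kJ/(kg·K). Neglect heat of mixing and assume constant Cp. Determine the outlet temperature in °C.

No heat crosses the boundary, so H_out = H_in.
Σ ṁᵢCp,ᵢTᵢ = 21.6×2.30×-35.5 + 10.6×2.30×-54.7 = -3097.2
Σ ṁᵢCp,ᵢ = 21.6×2.30 + 10.6×2.30 = 74.06
T_out = -3097.2 / 74.06 = -41.82 °C

T_out = -41.8 °C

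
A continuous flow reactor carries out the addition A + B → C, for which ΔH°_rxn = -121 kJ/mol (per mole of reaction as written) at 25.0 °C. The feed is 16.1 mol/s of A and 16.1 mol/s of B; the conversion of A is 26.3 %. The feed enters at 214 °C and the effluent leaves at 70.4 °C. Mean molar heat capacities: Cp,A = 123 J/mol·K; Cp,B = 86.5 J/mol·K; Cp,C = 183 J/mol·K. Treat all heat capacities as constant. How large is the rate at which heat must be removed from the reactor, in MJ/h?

Q_out = 3610 MJ/h

Extent of reaction ξ = 0.263 × 16.1 = 4.2343 mol/s
Reaction term: ξ·ΔH°_rxn = 4.2343 × -121 = -512.35 kJ/s
Sensible, feed 214→25 °C: -637.49 kJ/s
Outlet flows (mol/s): A 11.866, B 11.866, C 4.2343
Sensible, products 25→70.4 °C: 148.04 kJ/s
Q = ΔH = -1001.8 kJ/s = -1001.8 kW
Heat removed = 3606.5 MJ/h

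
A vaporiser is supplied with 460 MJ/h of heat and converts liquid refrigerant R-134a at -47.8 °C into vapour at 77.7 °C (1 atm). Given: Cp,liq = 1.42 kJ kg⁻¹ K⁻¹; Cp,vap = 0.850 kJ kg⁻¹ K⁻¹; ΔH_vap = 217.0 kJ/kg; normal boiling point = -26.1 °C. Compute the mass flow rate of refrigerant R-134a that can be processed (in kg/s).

ṁ = 0.380 kg/s

Δh = 1.42×(-26.1−-47.8) + 217.0 + 0.850×(77.7−-26.1) = 336.04 kJ/kg
Q = 460 MJ/h = 127.78 kJ/s = 127.78 kJ/s
ṁ = Q/Δh = 127.78 / 336.04 = 0.38024 kg/s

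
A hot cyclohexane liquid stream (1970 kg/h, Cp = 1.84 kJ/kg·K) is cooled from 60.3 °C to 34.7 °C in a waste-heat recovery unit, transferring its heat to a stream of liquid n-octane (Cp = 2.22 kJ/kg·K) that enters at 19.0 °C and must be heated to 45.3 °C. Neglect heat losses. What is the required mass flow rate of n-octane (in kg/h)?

ṁ_c = 1590 kg/h

Heat released by hot stream: Q = 1970 × 1.84 × (60.3 − 34.7) = 92795 kJ/h
Energy balance on cold side (adiabatic exchanger): Q = ṁ_c·Cp_c·(T_c,out − T_c,in)
ṁ_c = 92795 / [2.22 × (45.3 − 19.0)] = 1589.3 kg/h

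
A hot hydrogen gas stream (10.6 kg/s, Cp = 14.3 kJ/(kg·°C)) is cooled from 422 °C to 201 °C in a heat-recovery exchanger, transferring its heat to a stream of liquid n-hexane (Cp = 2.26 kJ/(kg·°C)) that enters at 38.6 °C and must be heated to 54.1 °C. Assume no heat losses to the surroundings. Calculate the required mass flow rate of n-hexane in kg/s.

ṁ_c = 956 kg/s

Heat released by hot stream: Q = 10.6 × 14.3 × (422 − 201) = 33499 kJ/s
Energy balance on cold side (adiabatic exchanger): Q = ṁ_c·Cp_c·(T_c,out − T_c,in)
ṁ_c = 33499 / [2.26 × (54.1 − 38.6)] = 956.3 kg/s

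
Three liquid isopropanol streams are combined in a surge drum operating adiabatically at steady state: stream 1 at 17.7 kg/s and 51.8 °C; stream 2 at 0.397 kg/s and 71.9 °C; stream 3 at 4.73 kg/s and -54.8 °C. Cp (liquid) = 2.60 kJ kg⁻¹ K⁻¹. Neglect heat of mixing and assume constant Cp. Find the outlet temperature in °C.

T_out = 30.1 °C

Adiabatic, steady state ⇒ Σ ṁᵢCp,ᵢ(T_out − Tᵢ) = 0
Σ ṁᵢCp,ᵢTᵢ = 17.7×2.60×51.8 + 0.397×2.60×71.9 + 4.73×2.60×-54.8 = 1784.1
Σ ṁᵢCp,ᵢ = 17.7×2.60 + 0.397×2.60 + 4.73×2.60 = 59.35
T_out = 1784.1 / 59.35 = 30.061 °C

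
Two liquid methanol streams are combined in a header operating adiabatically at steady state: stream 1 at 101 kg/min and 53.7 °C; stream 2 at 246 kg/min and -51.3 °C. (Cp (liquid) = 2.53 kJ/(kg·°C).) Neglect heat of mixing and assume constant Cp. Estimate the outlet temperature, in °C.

T_out = -20.7 °C

Energy balance with Q = 0: Σ ṁᵢCp,ᵢ(T_out − Tᵢ) = 0
Σ ṁᵢCp,ᵢTᵢ = 101×2.53×53.7 + 246×2.53×-51.3 = -18206
Σ ṁᵢCp,ᵢ = 101×2.53 + 246×2.53 = 877.91
T_out = -18206 / 877.91 = -20.738 °C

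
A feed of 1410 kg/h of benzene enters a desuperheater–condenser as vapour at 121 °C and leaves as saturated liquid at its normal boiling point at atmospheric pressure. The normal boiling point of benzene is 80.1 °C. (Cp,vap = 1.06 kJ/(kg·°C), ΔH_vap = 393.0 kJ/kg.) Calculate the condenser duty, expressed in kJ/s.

vapour 121→80.1 °C: -43.354 kJ/kg
condensation at 80.1 °C: -393 kJ/kg
Δh = -43.354 + -393 = -436.35 kJ/kg
Q = ṁ·Δh = 1410 kg/h × -436.35 kJ/kg = -615260 kJ/h
|Q| = 170.91 kW

Q_c = 171 kJ/s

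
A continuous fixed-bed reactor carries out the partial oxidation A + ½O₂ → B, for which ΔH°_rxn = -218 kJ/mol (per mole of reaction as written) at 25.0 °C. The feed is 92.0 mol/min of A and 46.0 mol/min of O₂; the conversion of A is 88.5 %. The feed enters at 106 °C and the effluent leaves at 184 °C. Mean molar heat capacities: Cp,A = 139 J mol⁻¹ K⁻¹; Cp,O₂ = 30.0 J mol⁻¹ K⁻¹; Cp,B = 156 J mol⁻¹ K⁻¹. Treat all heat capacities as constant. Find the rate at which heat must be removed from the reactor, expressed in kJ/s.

Q_out = 277 kJ/s

Extent of reaction ξ = 0.885 × 92.0 = 81.42 mol/min
Reaction term: ξ·ΔH°_rxn = 81.42 × -218 = -17750 kJ/min
Sensible, feed 106→25 °C: -1147.6 kJ/min
Outlet flows (mol/min): A 10.58, O₂ 5.29, B 81.42
Sensible, products 25→184 °C: 2278.6 kJ/min
Q = ΔH = -16619 kJ/min = -276.98 kW
Heat removed = 276.98 kJ/s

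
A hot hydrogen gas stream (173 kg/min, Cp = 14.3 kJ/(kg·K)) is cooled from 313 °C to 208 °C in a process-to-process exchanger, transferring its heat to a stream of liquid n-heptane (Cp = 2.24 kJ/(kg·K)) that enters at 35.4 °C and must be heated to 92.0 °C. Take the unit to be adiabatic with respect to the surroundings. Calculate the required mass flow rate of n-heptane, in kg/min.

Heat released by hot stream: Q = 173 × 14.3 × (313 − 208) = 259760 kJ/min
Energy balance on cold side (adiabatic exchanger): Q = ṁ_c·Cp_c·(T_c,out − T_c,in)
ṁ_c = 259760 / [2.24 × (92.0 − 35.4)] = 2048.8 kg/min

ṁ_c = 2050 kg/min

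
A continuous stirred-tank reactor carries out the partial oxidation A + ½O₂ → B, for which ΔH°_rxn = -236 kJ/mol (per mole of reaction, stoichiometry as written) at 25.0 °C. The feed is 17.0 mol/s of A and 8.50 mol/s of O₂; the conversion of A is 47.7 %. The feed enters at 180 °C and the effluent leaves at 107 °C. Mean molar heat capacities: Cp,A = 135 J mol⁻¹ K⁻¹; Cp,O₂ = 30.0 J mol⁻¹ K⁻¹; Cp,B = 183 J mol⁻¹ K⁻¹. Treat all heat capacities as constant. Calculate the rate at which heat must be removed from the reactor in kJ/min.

Extent of reaction ξ = 0.477 × 17.0 = 8.109 mol/s
Reaction term: ξ·ΔH°_rxn = 8.109 × -236 = -1913.7 kJ/s
Sensible, feed 180→25 °C: -395.25 kJ/s
Outlet flows (mol/s): A 8.891, O₂ 4.4455, B 8.109
Sensible, products 25→107 °C: 231.04 kJ/s
Q = ΔH = -2077.9 kJ/s = -2077.9 kW
Heat removed = 124680 kJ/min

Q_out = 125000 kJ/min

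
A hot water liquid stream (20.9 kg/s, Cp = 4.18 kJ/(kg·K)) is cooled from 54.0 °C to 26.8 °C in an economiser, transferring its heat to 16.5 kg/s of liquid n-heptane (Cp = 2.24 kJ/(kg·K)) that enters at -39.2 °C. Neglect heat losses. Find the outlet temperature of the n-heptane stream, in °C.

T_c,out = 25.1 °C

Heat released by hot stream: Q = 20.9 × 4.18 × (54.0 − 26.8) = 2376.2 kJ/s
Energy balance on cold side (adiabatic exchanger): Q = ṁ_c·Cp_c·(T_c,out − T_c,in)
T_c,out = -39.2 + 2376.2/(16.5 × 2.24) = 25.092 °C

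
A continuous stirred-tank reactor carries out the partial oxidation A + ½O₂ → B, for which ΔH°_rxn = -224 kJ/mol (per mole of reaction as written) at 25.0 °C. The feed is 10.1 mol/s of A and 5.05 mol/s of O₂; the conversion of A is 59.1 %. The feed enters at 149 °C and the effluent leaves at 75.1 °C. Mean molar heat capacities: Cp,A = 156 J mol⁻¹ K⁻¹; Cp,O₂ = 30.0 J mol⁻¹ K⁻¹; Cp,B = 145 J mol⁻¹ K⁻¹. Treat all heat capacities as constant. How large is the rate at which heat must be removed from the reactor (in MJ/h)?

Extent of reaction ξ = 0.591 × 10.1 = 5.9691 mol/s
Reaction term: ξ·ΔH°_rxn = 5.9691 × -224 = -1337.1 kJ/s
Sensible, feed 149→25 °C: -214.16 kJ/s
Outlet flows (mol/s): A 4.1309, O₂ 2.0655, B 5.9691
Sensible, products 25→75.1 °C: 78.752 kJ/s
Q = ΔH = -1472.5 kJ/s = -1472.5 kW
Heat removed = 5301 MJ/h

Q_out = 5300 MJ/h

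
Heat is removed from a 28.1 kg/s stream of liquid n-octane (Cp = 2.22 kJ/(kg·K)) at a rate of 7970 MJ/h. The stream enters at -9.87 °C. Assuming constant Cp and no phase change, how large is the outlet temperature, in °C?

Q = 7970 MJ/h = 2213.9 kJ/s
ΔT = Q/(ṁ·Cp) = 2213.9/(28.1×2.22) = 35.489 K
T_out = -9.87 − 35.489 = -45.359 °C

T_out = -45.4 °C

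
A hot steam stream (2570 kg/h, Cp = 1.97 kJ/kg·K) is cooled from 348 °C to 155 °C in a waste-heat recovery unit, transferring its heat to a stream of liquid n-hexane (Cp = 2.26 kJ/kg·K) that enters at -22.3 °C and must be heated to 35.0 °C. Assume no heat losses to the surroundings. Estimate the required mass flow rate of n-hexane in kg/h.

Heat released by hot stream: Q = 2570 × 1.97 × (348 − 155) = 977140 kJ/h
Energy balance on cold side (adiabatic exchanger): Q = ṁ_c·Cp_c·(T_c,out − T_c,in)
ṁ_c = 977140 / [2.26 × (35.0 − -22.3)] = 7545.6 kg/h

ṁ_c = 7550 kg/h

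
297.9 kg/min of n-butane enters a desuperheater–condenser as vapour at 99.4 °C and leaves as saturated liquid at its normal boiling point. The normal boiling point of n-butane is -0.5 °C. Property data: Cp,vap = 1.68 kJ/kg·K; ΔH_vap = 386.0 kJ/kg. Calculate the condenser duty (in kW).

Q_c = 2750 kW

vapour 99.4→-0.5 °C: -167.83 kJ/kg
condensation at -0.5 °C: -386 kJ/kg
Δh = -167.83 + -386 = -553.83 kJ/kg
Q = ṁ·Δh = 297.9 kg/min × -553.83 kJ/kg = -164990 kJ/min
|Q| = 2749.8 kW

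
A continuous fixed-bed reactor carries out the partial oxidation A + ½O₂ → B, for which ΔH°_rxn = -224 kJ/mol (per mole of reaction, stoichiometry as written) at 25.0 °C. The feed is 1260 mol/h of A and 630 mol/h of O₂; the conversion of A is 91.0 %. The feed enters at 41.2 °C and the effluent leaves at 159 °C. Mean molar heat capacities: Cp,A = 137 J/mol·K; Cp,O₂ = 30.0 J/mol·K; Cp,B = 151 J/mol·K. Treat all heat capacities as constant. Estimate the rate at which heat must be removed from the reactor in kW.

Q_out = 65.1 kW

Extent of reaction ξ = 0.910 × 1260 = 1146.6 mol/h
Reaction term: ξ·ΔH°_rxn = 1146.6 × -224 = -256840 kJ/h
Sensible, feed 41.2→25 °C: -3102.6 kJ/h
Outlet flows (mol/h): A 113.4, O₂ 56.7, B 1146.6
Sensible, products 25→159 °C: 25510 kJ/h
Q = ΔH = -234430 kJ/h = -65.12 kW
Heat removed = 65.12 kW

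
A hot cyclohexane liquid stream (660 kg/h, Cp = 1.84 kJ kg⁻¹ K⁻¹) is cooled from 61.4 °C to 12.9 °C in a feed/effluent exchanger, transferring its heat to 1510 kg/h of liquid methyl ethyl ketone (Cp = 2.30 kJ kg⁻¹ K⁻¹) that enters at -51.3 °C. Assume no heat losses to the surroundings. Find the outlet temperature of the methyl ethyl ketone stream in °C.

Heat released by hot stream: Q = 660 × 1.84 × (61.4 − 12.9) = 58898 kJ/h
Energy balance on cold side (adiabatic exchanger): Q = ṁ_c·Cp_c·(T_c,out − T_c,in)
T_c,out = -51.3 + 58898/(1510 × 2.30) = -34.341 °C

T_c,out = -34.3 °C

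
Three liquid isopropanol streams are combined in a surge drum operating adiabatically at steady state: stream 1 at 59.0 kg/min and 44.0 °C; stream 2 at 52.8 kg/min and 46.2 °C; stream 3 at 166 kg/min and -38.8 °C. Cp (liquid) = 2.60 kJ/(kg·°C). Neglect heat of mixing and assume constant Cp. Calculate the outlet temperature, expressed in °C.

T_out = -5.06 °C

Adiabatic, steady state ⇒ Σ ṁᵢCp,ᵢ(T_out − Tᵢ) = 0
T_out = Σ ṁᵢCp,ᵢTᵢ / Σ ṁᵢCp,ᵢ
      = -3654.1 / 722.28 = -5.0592 °C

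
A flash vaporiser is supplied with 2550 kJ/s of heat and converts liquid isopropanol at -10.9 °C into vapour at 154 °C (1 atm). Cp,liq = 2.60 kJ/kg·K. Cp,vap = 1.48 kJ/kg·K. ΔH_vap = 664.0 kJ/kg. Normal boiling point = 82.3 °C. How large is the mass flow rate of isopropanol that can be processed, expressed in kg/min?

ṁ = 151 kg/min

Δh = 2.60×(82.3−-10.9) + 664.0 + 1.48×(154−82.3) = 1012.4 kJ/kg
Q = 2550 kJ/s = 2550 kJ/s = 153000 kJ/min
ṁ = Q/Δh = 153000 / 1012.4 = 151.12 kg/min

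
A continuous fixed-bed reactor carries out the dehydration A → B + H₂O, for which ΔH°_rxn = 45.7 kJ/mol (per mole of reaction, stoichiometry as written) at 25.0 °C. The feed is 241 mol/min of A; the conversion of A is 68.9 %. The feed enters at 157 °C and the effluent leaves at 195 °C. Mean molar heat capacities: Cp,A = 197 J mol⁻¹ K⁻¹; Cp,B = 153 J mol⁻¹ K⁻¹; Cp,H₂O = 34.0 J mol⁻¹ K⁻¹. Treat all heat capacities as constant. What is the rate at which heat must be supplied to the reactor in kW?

Extent of reaction ξ = 0.689 × 241 = 166.05 mol/min
Reaction term: ξ·ΔH°_rxn = 166.05 × 45.7 = 7588.4 kJ/min
Sensible, feed 157→25 °C: -6267 kJ/min
Outlet flows (mol/min): A 74.951, B 166.05, H₂O 166.05
Sensible, products 25→195 °C: 7788.8 kJ/min
Q = ΔH = 9110.3 kJ/min = 151.84 kW
Heat supplied = 151.84 kW

Q_in = 152 kW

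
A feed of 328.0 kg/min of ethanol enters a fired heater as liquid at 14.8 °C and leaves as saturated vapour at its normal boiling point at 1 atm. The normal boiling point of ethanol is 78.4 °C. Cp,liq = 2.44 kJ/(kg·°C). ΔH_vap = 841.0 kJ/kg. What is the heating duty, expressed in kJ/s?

liquid 14.8→78.4 °C: 155.18 kJ/kg
vaporisation at 78.4 °C: 841 kJ/kg
Δh = 155.18 + 841 = 996.18 kJ/kg
Q = ṁ·Δh = 328.0 kg/min × 996.18 kJ/kg = 326750 kJ/min
|Q| = 5445.8 kW

Q = 5450 kJ/s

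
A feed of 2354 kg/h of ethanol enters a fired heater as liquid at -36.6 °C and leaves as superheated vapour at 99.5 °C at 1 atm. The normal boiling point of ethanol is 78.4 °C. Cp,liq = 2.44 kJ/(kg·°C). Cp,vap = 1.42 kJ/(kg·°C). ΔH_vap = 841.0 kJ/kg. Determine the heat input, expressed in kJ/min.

Q = 45200 kJ/min

liquid -36.6→78.4 °C: 280.6 kJ/kg
vaporisation at 78.4 °C: 841 kJ/kg
vapour 78.4→99.5 °C: 29.962 kJ/kg
Δh = 280.6 + 841 + 29.962 = 1151.6 kJ/kg
Q = ṁ·Δh = 2354 kg/h × 1151.6 kJ/kg = 2.7108e+06 kJ/h
|Q| = 752.99 kW = 45180 kJ/min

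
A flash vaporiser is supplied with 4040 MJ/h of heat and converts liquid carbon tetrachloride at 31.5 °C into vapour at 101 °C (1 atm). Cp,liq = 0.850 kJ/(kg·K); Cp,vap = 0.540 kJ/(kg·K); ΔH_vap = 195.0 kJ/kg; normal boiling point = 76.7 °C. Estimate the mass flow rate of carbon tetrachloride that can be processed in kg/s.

Δh = 0.850×(76.7−31.5) + 195.0 + 0.540×(101−76.7) = 246.54 kJ/kg
Q = 4040 MJ/h = 1122.2 kJ/s = 1122.2 kJ/s
ṁ = Q/Δh = 1122.2 / 246.54 = 4.5519 kg/s

ṁ = 4.55 kg/s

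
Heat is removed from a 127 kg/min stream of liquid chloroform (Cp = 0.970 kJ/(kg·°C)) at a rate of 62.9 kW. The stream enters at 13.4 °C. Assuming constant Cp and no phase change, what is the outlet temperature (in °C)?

Q = 62.9 kW = 3774 kJ/min
ΔT = Q/(ṁ·Cp) = 3774/(127×0.970) = 30.636 K
T_out = 13.4 − 30.636 = -17.236 °C

T_out = -17.2 °C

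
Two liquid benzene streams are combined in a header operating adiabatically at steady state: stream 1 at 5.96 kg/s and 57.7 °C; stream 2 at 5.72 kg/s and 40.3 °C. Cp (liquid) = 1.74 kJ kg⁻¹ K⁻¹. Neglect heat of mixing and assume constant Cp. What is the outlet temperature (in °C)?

T_out = 49.2 °C

No heat crosses the boundary, so H_out = H_in.
Σ ṁᵢCp,ᵢTᵢ = 5.96×1.74×57.7 + 5.72×1.74×40.3 = 999.47
Σ ṁᵢCp,ᵢ = 5.96×1.74 + 5.72×1.74 = 20.323
T_out = 999.47 / 20.323 = 49.179 °C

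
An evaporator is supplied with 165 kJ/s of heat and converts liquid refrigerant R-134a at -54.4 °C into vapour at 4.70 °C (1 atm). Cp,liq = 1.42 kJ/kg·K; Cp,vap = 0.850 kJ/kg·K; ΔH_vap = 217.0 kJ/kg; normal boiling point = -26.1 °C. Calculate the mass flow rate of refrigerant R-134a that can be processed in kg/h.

Δh = 1.42×(-26.1−-54.4) + 217.0 + 0.850×(4.70−-26.1) = 283.37 kJ/kg
Q = 165 kJ/s = 165 kJ/s = 594000 kJ/h
ṁ = Q/Δh = 594000 / 283.37 = 2096.2 kg/h

ṁ = 2100 kg/h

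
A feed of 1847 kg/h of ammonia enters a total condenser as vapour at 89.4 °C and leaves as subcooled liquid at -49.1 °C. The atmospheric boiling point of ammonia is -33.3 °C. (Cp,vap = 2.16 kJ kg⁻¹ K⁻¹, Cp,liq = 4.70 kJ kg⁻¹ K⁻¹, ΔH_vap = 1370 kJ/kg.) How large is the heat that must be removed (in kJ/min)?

vapour 89.4→-33.3 °C: -265.03 kJ/kg
condensation at -33.3 °C: -1370 kJ/kg
liquid -33.3→-49.1 °C: -74.26 kJ/kg
Δh = -265.03 + -1370 + -74.26 = -1709.3 kJ/kg
Q = ṁ·Δh = 1847 kg/h × -1709.3 kJ/kg = -3.1571e+06 kJ/h
|Q| = 876.96 kW = 52618 kJ/min

Q_c = 52600 kJ/min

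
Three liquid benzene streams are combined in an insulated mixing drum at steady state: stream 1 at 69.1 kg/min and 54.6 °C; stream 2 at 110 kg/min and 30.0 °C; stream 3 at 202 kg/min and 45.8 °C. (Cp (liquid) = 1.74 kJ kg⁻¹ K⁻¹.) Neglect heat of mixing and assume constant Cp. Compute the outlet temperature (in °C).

T_out = 42.8 °C

Adiabatic, steady state ⇒ Σ ṁᵢCp,ᵢ(T_out − Tᵢ) = 0
Σ ṁᵢCp,ᵢTᵢ = 69.1×1.74×54.6 + 110×1.74×30.0 + 202×1.74×45.8 = 28405
Σ ṁᵢCp,ᵢ = 69.1×1.74 + 110×1.74 + 202×1.74 = 663.11
T_out = 28405 / 663.11 = 42.835 °C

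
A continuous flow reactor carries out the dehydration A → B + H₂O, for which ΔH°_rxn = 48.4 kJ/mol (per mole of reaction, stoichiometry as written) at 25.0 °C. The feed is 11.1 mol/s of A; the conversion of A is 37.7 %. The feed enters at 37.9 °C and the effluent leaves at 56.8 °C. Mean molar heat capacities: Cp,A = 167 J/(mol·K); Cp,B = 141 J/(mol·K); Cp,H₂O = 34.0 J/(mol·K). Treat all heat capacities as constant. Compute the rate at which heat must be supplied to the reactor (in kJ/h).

Extent of reaction ξ = 0.377 × 11.1 = 4.1847 mol/s
Reaction term: ξ·ΔH°_rxn = 4.1847 × 48.4 = 202.54 kJ/s
Sensible, feed 37.9→25 °C: -23.913 kJ/s
Outlet flows (mol/s): A 6.9153, B 4.1847, H₂O 4.1847
Sensible, products 25→56.8 °C: 60.012 kJ/s
Q = ΔH = 238.64 kJ/s = 238.64 kW
Heat supplied = 859100 kJ/h

Q_in = 859000 kJ/h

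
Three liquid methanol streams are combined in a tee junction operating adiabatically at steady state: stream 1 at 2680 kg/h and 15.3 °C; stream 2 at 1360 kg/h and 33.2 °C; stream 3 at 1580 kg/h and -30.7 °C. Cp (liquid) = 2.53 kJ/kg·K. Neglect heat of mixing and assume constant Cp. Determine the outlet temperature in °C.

T_out = 6.70 °C

Adiabatic, steady state ⇒ Σ ṁᵢCp,ᵢ(T_out − Tᵢ) = 0
Σ ṁᵢCp,ᵢTᵢ = 2680×2.53×15.3 + 1360×2.53×33.2 + 1580×2.53×-30.7 = 95254
Σ ṁᵢCp,ᵢ = 2680×2.53 + 1360×2.53 + 1580×2.53 = 14219
T_out = 95254 / 14219 = 6.6993 °C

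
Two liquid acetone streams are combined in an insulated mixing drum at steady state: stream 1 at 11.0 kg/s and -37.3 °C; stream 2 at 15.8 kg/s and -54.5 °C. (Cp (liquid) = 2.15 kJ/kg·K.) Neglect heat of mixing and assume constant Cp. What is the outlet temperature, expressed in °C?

Energy balance with Q = 0: Σ ṁᵢCp,ᵢ(T_out − Tᵢ) = 0
Σ ṁᵢCp,ᵢTᵢ = 11.0×2.15×-37.3 + 15.8×2.15×-54.5 = -2733.5
Σ ṁᵢCp,ᵢ = 11.0×2.15 + 15.8×2.15 = 57.62
T_out = -2733.5 / 57.62 = -47.44 °C

T_out = -47.4 °C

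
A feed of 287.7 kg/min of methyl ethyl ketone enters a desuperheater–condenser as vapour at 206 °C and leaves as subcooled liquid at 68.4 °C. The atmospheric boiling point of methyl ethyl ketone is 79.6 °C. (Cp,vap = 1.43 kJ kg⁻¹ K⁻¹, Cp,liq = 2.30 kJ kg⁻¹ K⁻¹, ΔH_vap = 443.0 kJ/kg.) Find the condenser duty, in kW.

Q_c = 3110 kW

vapour 206→79.6 °C: -180.75 kJ/kg
condensation at 79.6 °C: -443 kJ/kg
liquid 79.6→68.4 °C: -25.76 kJ/kg
Δh = -180.75 + -443 + -25.76 = -649.51 kJ/kg
Q = ṁ·Δh = 287.7 kg/min × -649.51 kJ/kg = -186860 kJ/min
|Q| = 3114.4 kW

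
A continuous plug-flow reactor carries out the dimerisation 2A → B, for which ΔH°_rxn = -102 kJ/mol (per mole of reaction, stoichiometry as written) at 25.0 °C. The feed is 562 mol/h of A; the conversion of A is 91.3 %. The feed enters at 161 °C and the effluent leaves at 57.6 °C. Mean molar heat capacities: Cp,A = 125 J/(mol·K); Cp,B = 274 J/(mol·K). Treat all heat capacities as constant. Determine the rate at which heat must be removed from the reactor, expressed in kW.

Extent of reaction ξ = 0.913 × 562 / 2 = 256.55 mol/h
Reaction term: ξ·ΔH°_rxn = 256.55 × -102 = -26168 kJ/h
Sensible, feed 161→25 °C: -9554 kJ/h
Outlet flows (mol/h): A 48.894, B 256.55
Sensible, products 25→57.6 °C: 2490.9 kJ/h
Q = ΔH = -33232 kJ/h = -9.231 kW
Heat removed = 9.231 kW

Q_out = 9.23 kW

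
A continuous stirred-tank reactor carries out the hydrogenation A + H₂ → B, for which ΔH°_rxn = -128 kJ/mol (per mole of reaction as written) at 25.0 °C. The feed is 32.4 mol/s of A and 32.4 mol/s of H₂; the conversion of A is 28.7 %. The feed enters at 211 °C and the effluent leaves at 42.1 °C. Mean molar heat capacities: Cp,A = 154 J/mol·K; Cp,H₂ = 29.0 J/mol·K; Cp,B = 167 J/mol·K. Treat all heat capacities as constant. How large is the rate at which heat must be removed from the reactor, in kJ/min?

Q_out = 132000 kJ/min

Extent of reaction ξ = 0.287 × 32.4 = 9.2988 mol/s
Reaction term: ξ·ΔH°_rxn = 9.2988 × -128 = -1190.2 kJ/s
Sensible, feed 211→25 °C: -1102.8 kJ/s
Outlet flows (mol/s): A 23.101, H₂ 23.101, B 9.2988
Sensible, products 25→42.1 °C: 98.845 kJ/s
Q = ΔH = -2194.2 kJ/s = -2194.2 kW
Heat removed = 131650 kJ/min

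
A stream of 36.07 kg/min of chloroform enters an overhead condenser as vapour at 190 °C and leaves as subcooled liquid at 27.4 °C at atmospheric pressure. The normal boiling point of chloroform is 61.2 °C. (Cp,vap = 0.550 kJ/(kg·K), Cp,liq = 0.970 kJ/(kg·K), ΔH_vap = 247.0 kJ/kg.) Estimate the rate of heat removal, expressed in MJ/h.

Q_c = 759 MJ/h

vapour 190→61.2 °C: -70.84 kJ/kg
condensation at 61.2 °C: -247 kJ/kg
liquid 61.2→27.4 °C: -32.786 kJ/kg
Δh = -70.84 + -247 + -32.786 = -350.63 kJ/kg
Q = ṁ·Δh = 36.07 kg/min × -350.63 kJ/kg = -12647 kJ/min
|Q| = 210.78 kW = 758.82 MJ/h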